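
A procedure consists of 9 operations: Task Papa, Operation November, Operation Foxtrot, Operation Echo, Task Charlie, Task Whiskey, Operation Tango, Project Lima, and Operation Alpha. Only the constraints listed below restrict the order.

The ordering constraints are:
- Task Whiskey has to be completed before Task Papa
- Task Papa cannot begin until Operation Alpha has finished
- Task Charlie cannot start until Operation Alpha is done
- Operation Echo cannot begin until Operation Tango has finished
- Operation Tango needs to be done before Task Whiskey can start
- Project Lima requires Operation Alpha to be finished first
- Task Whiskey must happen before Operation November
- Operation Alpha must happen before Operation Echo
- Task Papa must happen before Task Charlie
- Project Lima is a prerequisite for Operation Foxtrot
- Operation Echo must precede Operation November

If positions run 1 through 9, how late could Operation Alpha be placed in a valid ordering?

The operations that are forced after Operation Alpha, directly or by a chain of constraints, are Task Papa, Operation November, Operation Foxtrot, Operation Echo, Task Charlie, Project Lima. That's 6 operations.
With 6 mandatory successors out of 9 operations total, the latest slot for Operation Alpha is 9−6 = 3, and it's reachable by doing all non-successors before Operation Alpha.

3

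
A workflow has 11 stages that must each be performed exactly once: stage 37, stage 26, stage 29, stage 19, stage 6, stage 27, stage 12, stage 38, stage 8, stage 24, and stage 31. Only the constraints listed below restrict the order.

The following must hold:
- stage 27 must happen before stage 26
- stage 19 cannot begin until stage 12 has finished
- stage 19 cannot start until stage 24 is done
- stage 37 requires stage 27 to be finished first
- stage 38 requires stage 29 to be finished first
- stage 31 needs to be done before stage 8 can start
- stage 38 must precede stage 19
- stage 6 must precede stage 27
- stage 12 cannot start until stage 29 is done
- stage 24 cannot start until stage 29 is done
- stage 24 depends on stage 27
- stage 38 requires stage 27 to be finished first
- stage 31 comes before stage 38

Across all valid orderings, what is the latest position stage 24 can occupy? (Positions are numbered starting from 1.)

Following the constraints forward from stage 24, its only required successor is stage 19.
With 1 mandatory successor out of 11 stages total, the latest slot for stage 24 is 11−1 = 10, and it's reachable by doing all non-successors before stage 24.

10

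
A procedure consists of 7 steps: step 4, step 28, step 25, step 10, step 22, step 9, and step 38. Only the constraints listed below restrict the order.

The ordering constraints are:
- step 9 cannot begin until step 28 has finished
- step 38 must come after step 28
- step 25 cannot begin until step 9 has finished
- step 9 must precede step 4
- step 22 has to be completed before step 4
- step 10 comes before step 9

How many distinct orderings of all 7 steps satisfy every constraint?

93

The steps with no prerequisites are step 28, step 10, step 22; any of them can be placed first.
Systematically extending each partial ordering one step at a time and counting, there are 93 complete orderings.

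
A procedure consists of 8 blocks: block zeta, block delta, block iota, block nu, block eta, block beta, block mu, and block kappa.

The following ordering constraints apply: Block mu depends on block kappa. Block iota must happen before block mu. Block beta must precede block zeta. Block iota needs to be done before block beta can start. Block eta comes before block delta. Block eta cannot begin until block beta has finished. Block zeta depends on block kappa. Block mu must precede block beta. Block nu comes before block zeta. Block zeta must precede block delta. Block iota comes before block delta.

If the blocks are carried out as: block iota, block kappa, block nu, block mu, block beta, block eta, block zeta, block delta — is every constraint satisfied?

Every stated constraint is respected: block iota sits at position 1, ahead of block delta at position 8, and each of the other listed pairs likewise has the predecessor earlier in the sequence.

Yes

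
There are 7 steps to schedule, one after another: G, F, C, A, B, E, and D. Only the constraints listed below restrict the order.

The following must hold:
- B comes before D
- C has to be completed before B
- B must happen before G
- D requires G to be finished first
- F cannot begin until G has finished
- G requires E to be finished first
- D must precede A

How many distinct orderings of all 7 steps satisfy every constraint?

The steps with no prerequisites are C, E; any of them can be placed first.
Counting all ways to extend the partial order to a total order gives 9.

9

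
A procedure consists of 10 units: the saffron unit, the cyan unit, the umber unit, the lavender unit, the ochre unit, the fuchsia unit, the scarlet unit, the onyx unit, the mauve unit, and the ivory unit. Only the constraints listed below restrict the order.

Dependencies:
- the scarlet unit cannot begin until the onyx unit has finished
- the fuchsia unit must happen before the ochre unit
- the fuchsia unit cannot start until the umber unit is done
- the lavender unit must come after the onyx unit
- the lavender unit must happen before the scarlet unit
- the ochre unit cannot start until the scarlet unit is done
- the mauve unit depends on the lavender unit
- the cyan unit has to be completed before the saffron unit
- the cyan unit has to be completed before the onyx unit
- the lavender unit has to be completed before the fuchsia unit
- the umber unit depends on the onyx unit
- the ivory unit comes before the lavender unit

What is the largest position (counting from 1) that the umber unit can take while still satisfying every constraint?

The units that are forced after the umber unit, directly or by a chain of constraints, are the ochre unit, the fuchsia unit. That's 2 units.
So at least 2 units follow the umber unit, putting the umber unit no later than position 8. That position is achievable by scheduling everything else first.

8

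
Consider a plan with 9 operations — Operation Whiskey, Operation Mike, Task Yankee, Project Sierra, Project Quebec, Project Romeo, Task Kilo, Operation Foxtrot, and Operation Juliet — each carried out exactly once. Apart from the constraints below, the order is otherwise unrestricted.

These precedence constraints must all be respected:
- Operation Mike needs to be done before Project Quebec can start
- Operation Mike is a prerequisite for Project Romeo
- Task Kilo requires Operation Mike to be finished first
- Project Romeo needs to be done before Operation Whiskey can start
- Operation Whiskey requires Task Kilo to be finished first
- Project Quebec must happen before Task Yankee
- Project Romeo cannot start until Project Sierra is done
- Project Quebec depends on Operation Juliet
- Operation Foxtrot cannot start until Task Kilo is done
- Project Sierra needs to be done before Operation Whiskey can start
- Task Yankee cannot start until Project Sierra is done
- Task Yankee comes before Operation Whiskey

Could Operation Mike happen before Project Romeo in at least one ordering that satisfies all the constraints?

Yes

The constraints force Operation Mike before Project Romeo, so yes — every valid ordering has Operation Mike earlier.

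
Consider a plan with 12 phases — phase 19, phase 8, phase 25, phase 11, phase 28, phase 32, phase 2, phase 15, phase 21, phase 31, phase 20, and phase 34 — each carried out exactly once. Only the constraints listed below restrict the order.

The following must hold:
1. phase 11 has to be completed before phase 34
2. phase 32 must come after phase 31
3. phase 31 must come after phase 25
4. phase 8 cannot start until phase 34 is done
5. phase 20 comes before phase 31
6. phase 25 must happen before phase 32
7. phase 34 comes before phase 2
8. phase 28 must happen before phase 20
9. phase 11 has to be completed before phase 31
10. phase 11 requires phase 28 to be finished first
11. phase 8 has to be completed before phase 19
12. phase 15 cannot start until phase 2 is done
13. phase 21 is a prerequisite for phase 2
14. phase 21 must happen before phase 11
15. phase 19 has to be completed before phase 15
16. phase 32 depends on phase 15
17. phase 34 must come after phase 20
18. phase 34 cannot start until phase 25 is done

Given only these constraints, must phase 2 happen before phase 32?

Yes

There is a constraint chain phase 2 → phase 15 → phase 32.
That forces phase 2 before phase 32 in every valid schedule.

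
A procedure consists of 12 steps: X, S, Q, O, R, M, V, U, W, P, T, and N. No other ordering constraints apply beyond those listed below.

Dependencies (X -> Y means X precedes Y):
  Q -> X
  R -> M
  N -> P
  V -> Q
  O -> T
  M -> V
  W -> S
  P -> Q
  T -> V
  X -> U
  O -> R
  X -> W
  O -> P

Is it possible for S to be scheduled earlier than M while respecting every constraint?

No

Following M → V → Q → X → W → S, M must precede S in every valid ordering.
So no valid ordering can have S before M.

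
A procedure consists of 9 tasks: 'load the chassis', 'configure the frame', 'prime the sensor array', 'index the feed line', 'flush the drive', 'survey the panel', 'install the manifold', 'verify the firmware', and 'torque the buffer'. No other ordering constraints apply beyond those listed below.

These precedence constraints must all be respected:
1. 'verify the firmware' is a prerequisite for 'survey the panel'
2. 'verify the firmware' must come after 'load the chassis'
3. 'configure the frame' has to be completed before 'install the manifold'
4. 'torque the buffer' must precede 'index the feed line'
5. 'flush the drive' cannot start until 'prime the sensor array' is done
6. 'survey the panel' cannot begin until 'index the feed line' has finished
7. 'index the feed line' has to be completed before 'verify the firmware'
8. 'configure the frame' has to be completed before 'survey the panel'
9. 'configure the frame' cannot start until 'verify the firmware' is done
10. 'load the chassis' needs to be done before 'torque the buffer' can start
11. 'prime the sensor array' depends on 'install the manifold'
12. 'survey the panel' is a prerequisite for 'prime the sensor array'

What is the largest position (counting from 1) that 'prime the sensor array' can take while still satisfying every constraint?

8

Following the constraints forward from 'prime the sensor array', its only required successor is 'flush the drive'.
With 1 mandatory successor out of 9 tasks total, the latest slot for 'prime the sensor array' is 9−1 = 8, and it's reachable by doing all non-successors before 'prime the sensor array'.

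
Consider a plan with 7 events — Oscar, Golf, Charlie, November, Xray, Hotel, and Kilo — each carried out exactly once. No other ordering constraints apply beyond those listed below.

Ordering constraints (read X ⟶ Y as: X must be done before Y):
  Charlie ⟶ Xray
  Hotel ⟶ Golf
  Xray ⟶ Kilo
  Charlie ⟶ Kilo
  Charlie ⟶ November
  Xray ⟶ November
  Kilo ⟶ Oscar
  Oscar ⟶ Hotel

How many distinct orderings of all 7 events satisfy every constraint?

Charlie is the only event with nothing required before it, so every ordering starts there.
Systematically extending each partial ordering one event at a time and counting, there are 5 complete orderings.

5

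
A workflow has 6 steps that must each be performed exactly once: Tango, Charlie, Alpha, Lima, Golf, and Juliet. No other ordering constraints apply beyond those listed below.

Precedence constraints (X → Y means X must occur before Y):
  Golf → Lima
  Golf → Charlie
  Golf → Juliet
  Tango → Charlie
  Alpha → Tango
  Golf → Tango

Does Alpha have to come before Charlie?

Chaining the stated constraints: Alpha → Tango → Charlie.
So Alpha must precede Charlie in any valid ordering.

Yes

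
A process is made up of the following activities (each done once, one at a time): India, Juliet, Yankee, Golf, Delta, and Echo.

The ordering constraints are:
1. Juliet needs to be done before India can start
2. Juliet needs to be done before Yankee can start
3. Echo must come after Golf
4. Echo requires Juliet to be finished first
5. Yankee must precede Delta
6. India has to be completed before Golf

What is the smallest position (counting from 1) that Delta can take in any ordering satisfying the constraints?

3

The activities that are forced before Delta, directly or transitively, are Juliet, Yankee. That's 2 activities.
So at minimum 2 activities come before Delta, putting Delta no earlier than position 3. That position is achievable by scheduling exactly those predecessors first.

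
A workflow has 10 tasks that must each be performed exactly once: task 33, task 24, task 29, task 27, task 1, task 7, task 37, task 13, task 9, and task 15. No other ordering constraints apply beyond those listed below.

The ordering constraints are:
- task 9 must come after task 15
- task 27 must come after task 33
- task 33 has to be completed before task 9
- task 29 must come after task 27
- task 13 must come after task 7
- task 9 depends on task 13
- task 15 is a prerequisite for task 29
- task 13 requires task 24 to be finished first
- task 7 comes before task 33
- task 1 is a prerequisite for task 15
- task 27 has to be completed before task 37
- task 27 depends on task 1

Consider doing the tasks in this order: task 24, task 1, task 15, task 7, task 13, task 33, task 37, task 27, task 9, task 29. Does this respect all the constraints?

The sequence places task 37 ahead of task 27.
Since task 27 is required before task 37, the ordering is invalid.

No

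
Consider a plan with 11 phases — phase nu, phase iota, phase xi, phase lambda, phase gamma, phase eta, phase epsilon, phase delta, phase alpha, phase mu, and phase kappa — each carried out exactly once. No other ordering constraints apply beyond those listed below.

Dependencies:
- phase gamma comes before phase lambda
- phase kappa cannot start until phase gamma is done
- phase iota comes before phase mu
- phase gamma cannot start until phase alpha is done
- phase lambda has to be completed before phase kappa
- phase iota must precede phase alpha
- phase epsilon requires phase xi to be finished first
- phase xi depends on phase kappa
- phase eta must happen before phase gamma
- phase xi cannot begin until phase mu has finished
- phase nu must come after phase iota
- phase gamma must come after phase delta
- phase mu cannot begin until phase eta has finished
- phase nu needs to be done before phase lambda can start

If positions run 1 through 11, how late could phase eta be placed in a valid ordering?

Every phase that must follow phase eta has to come after it. Tracing all chains starting from phase eta, those phases are: phase xi, phase lambda, phase gamma, phase epsilon, phase mu, phase kappa — 6 in total.
With 6 mandatory successors out of 11 phases total, the latest slot for phase eta is 11−6 = 5, and it's reachable by doing all non-successors before phase eta.

5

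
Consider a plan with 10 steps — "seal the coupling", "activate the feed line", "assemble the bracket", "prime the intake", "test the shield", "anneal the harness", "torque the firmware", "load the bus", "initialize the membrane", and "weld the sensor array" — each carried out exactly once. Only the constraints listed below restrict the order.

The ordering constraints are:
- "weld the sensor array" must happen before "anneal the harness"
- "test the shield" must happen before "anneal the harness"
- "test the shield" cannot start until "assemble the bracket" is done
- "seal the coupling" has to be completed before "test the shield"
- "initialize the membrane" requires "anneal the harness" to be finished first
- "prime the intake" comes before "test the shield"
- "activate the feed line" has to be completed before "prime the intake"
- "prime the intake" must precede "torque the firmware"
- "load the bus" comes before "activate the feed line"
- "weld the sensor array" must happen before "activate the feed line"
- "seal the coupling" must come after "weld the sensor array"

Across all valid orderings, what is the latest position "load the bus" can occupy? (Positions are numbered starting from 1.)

Every step that must follow "load the bus" has to come after it. Tracing all chains starting from "load the bus", those steps are: "activate the feed line", "prime the intake", "test the shield", "anneal the harness", "torque the firmware", "initialize the membrane" — 6 in total.
With 6 mandatory successors out of 10 steps total, the latest slot for "load the bus" is 10−6 = 4, and it's reachable by doing all non-successors before "load the bus".

4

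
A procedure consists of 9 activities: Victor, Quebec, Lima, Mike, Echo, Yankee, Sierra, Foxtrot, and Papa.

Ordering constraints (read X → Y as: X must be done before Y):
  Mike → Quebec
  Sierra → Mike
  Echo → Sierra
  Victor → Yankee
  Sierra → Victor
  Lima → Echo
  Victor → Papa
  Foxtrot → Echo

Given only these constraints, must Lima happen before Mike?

Tracing the constraints gives a chain: Lima → Echo → Sierra → Mike.
So Lima must precede Mike in any valid ordering.

Yes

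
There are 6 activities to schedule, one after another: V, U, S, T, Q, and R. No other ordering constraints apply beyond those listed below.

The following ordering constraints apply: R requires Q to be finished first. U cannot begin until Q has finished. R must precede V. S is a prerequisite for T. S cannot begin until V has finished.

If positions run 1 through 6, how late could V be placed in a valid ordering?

4

The activities that are forced after V, directly or by a chain of constraints, are S, T. That's 2 activities.
With 2 mandatory successors out of 6 activities total, the latest slot for V is 6−2 = 4, and it's reachable by doing all non-successors before V.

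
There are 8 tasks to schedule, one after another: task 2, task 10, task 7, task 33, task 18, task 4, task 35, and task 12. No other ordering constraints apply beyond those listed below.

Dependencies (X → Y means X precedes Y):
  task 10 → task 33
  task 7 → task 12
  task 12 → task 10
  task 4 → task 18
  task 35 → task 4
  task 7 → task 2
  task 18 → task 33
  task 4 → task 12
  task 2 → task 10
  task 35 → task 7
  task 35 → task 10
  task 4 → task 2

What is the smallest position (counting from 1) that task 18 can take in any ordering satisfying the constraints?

3

Working backwards through the constraints from task 18, its full set of required predecessors is task 4, task 35 — 2 of them.
With 2 mandatory predecessors, the earliest task 18 can sit is position 2+1 = 3, and placing just those 2 first achieves it.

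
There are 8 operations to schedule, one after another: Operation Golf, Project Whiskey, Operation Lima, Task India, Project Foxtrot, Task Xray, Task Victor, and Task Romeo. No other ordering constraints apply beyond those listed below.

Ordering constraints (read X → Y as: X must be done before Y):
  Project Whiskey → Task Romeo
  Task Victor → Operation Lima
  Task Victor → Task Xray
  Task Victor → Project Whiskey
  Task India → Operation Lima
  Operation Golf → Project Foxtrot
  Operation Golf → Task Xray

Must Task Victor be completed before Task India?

Task Victor and Task India are not related by any chain of constraints.
A valid ordering placing Task India before Task Victor exists, so the answer is no.

No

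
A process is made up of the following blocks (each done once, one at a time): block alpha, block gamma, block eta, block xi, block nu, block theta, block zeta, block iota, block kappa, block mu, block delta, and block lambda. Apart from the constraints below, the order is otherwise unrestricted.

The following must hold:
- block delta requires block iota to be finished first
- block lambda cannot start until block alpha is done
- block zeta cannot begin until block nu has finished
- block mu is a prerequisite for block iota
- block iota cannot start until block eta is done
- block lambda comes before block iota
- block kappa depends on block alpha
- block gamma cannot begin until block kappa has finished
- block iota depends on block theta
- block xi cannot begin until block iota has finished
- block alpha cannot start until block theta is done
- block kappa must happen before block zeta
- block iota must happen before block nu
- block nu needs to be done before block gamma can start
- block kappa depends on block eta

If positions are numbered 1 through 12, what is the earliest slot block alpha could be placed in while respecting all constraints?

Working backwards through the constraints from block alpha, its only required predecessor is block theta.
So at minimum 1 block comes before block alpha, putting block alpha no earlier than position 2. That position is achievable by scheduling exactly that predecessor first.

2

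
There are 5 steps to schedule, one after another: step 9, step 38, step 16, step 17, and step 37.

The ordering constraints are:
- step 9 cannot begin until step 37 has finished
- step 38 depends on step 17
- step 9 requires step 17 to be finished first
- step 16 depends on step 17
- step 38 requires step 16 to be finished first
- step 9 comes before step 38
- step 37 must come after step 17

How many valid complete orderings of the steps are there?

3

Step 17 is the only step with nothing required before it, so every ordering starts there.
Systematically extending each partial ordering one step at a time and counting, there are 3 complete orderings.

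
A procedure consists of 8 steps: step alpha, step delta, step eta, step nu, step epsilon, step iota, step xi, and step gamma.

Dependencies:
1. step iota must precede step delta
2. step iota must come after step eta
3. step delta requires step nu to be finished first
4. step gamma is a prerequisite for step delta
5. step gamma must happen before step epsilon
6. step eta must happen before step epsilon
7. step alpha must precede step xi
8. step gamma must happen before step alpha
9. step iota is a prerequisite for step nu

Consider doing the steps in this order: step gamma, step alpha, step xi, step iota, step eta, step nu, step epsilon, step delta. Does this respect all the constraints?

No

In the proposed order, step iota appears before step eta.
But one of the constraints requires step eta before step iota, so this ordering violates it.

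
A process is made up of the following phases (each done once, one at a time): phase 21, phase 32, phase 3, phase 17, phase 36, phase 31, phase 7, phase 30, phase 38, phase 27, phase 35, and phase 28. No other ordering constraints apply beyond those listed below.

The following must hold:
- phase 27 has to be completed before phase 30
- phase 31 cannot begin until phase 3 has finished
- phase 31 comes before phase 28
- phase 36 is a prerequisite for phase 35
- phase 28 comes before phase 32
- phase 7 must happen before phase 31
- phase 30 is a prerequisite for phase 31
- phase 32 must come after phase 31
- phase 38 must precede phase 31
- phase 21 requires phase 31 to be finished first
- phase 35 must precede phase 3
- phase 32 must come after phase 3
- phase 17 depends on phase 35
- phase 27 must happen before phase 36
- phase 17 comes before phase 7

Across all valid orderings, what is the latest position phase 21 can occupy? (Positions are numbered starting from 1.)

12

Phase 21 has no required successors, so nothing stops it from going last (position 12).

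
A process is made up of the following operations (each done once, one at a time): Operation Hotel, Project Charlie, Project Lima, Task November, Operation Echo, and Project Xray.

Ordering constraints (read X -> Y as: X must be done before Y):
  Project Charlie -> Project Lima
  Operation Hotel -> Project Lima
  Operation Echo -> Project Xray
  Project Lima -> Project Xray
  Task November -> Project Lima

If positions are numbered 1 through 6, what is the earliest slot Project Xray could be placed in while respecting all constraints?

Working backwards through the constraints from Project Xray, its full set of required predecessors is Operation Hotel, Project Charlie, Project Lima, Task November, Operation Echo — 5 of them.
So at minimum 5 operations come before Project Xray, putting Project Xray no earlier than position 6. That position is achievable by scheduling exactly those predecessors first.

6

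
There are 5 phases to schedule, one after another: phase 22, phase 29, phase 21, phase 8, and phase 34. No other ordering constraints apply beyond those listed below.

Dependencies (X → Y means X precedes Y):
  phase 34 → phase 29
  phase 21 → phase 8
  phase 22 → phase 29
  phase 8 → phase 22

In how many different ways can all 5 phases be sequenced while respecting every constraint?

4

2 phases have no prerequisites (phase 21, phase 34), so any of them could come first.
Systematically extending each partial ordering one phase at a time and counting, there are 4 complete orderings.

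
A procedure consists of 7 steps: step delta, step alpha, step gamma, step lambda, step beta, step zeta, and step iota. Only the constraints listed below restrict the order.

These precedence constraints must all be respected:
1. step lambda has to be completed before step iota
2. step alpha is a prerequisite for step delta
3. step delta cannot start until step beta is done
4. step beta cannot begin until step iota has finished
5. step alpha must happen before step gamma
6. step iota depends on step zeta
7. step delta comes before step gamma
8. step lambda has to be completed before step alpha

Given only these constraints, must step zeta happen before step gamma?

There is a constraint chain step zeta → step iota → step beta → step delta → step gamma.
Hence step zeta necessarily comes before step gamma.

Yes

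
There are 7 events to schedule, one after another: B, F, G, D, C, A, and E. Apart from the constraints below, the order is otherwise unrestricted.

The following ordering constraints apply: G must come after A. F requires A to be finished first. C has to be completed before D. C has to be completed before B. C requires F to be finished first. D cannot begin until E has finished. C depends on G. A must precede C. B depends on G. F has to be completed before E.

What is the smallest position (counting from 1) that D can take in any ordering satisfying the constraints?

6

The events that are forced before D, directly or transitively, are F, G, C, A, E. That's 5 events.
So at minimum 5 events come before D, putting D no earlier than position 6. That position is achievable by scheduling exactly those predecessors first.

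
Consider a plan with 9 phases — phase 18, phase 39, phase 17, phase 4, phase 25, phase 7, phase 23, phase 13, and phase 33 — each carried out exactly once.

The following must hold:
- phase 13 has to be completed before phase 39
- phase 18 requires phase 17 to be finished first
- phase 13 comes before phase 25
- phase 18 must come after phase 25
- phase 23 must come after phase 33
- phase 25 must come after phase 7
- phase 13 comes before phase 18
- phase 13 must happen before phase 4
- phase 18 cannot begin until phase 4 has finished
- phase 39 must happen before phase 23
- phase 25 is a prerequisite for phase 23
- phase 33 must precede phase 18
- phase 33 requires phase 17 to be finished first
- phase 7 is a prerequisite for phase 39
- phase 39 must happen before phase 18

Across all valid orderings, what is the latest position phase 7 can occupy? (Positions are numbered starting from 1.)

5

The phases that are forced after phase 7, directly or by a chain of constraints, are phase 18, phase 39, phase 25, phase 23. That's 4 phases.
So at least 4 phases follow phase 7, putting phase 7 no later than position 5. That position is achievable by scheduling everything else first.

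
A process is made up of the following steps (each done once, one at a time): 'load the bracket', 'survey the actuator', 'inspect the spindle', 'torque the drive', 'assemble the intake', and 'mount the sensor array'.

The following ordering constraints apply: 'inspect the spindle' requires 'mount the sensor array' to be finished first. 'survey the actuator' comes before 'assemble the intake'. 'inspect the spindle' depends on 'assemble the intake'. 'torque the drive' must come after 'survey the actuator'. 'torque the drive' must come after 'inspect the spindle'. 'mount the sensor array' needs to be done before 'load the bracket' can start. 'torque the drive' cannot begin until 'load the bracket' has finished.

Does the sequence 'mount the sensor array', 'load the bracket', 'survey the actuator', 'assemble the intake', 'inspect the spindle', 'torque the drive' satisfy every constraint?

Yes

Going through the constraints one by one, each required predecessor appears earlier in the sequence than its dependent — e.g. 'mount the sensor array' (position 1) is before 'inspect the spindle' (position 5), as required.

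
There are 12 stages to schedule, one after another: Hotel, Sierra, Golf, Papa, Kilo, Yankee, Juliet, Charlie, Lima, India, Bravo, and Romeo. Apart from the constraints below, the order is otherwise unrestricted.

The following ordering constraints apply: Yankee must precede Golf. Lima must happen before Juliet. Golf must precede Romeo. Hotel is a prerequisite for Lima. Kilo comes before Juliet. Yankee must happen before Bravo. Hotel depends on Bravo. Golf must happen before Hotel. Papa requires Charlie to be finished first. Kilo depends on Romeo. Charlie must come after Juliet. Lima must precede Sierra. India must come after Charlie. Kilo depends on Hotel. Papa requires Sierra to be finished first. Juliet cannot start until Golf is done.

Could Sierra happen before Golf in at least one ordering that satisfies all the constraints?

No

The constraints give a chain Golf → Hotel → Lima → Sierra, which forces Golf before Sierra.
So no valid ordering can have Sierra before Golf.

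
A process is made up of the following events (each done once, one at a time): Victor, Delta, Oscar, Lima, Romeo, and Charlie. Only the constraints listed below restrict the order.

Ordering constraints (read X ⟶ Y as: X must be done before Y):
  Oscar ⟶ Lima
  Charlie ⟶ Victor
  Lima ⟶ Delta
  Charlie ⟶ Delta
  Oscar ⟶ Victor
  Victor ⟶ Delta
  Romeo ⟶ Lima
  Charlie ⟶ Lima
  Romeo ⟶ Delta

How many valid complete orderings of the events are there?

14

3 events have no prerequisites (Oscar, Romeo, Charlie), so any of them could come first.
Enumerating by repeatedly choosing an available event (one whose prerequisites are all placed) gives 14 distinct complete orderings.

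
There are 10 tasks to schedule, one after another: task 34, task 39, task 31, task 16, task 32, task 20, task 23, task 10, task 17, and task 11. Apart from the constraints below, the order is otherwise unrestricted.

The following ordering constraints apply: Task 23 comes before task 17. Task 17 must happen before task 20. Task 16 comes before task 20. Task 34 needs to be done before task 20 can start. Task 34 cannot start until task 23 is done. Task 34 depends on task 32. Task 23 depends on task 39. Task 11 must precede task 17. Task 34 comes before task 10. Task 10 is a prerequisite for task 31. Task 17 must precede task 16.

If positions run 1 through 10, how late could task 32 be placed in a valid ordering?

6

The tasks that are forced after task 32, directly or by a chain of constraints, are task 34, task 31, task 20, task 10. That's 4 tasks.
So at least 4 tasks follow task 32, putting task 32 no later than position 6. That position is achievable by scheduling everything else first.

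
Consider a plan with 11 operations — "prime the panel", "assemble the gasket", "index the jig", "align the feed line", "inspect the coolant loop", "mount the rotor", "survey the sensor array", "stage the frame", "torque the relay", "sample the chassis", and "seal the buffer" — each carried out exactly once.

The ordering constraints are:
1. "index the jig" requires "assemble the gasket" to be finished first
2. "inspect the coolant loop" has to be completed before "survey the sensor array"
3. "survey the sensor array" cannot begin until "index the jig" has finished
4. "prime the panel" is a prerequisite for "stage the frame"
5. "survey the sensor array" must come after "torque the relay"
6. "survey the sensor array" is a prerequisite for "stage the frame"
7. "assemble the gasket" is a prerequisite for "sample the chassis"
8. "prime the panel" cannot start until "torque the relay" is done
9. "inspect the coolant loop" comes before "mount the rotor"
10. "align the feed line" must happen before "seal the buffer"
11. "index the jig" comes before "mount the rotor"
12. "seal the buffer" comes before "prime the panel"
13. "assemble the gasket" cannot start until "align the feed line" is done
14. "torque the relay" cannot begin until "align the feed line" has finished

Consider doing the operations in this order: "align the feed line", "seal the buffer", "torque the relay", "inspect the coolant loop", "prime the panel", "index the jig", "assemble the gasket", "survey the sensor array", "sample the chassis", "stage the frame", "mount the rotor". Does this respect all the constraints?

No

The sequence places "index the jig" ahead of "assemble the gasket".
That contradicts the constraint that "assemble the gasket" must precede "index the jig".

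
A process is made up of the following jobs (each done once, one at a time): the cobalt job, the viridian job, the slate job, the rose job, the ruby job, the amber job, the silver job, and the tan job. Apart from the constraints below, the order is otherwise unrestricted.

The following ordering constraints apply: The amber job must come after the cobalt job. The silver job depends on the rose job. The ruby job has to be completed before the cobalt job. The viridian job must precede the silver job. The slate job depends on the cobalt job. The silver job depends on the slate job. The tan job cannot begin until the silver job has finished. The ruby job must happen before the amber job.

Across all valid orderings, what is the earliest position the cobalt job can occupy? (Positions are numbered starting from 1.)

Working backwards through the constraints from the cobalt job, its only required predecessor is the ruby job.
With 1 mandatory predecessor, the earliest the cobalt job can sit is position 1+1 = 2, and placing just that one first achieves it.

2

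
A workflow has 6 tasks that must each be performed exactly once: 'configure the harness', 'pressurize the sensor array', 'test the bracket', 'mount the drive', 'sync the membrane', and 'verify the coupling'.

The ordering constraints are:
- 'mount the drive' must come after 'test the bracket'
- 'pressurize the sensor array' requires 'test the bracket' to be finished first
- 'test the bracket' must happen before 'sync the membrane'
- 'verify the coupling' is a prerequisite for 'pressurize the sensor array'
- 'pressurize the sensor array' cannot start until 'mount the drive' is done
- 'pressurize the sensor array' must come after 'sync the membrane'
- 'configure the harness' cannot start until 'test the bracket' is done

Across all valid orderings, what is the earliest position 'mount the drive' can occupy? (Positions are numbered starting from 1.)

2

Working backwards through the constraints from 'mount the drive', its only required predecessor is 'test the bracket'.
So at minimum 1 task comes before 'mount the drive', putting 'mount the drive' no earlier than position 2. That position is achievable by scheduling exactly that predecessor first.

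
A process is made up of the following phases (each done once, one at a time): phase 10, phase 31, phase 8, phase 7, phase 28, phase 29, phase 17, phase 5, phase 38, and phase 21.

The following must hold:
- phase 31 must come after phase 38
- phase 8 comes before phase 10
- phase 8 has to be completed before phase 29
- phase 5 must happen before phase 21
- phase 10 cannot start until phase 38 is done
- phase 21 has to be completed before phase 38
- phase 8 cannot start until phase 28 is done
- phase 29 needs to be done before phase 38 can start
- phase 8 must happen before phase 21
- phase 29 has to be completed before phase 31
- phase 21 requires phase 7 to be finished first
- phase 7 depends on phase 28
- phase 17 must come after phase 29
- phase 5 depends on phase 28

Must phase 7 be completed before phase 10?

There is a constraint chain phase 7 → phase 21 → phase 38 → phase 10.
Hence phase 7 necessarily comes before phase 10.

Yes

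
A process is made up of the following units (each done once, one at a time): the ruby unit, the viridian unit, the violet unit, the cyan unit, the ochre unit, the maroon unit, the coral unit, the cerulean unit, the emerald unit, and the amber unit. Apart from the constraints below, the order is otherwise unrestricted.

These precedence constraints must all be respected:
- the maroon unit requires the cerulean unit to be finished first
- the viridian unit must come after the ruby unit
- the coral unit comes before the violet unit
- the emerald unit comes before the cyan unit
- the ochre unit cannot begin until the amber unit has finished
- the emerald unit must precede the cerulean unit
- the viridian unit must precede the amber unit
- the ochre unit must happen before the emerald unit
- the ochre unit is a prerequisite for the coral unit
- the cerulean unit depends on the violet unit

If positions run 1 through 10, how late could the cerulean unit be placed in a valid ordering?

9

Following the constraints forward from the cerulean unit, its only required successor is the maroon unit.
With 1 mandatory successor out of 10 units total, the latest slot for the cerulean unit is 10−1 = 9, and it's reachable by doing all non-successors before the cerulean unit.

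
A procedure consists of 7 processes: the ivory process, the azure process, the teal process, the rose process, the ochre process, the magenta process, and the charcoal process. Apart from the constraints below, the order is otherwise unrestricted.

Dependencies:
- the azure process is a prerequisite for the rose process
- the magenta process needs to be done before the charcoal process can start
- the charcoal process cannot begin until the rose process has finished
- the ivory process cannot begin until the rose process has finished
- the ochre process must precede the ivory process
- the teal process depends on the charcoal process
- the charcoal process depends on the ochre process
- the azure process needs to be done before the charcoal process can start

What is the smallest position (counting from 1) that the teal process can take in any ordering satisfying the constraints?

6

Every process that must precede the teal process has to come before it. Tracing all chains that end at the teal process, those processes are: the azure process, the rose process, the ochre process, the magenta process, the charcoal process — 5 in total.
So at minimum 5 processes come before the teal process, putting the teal process no earlier than position 6. That position is achievable by scheduling exactly those predecessors first.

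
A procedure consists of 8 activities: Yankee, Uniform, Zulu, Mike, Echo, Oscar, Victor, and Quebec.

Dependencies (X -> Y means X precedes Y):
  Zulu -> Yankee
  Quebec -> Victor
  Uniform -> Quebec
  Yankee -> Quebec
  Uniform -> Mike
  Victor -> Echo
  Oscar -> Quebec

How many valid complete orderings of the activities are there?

3 activities have no prerequisites (Uniform, Zulu, Oscar), so any of them could come first.
Enumerating by repeatedly choosing an available activity (one whose prerequisites are all placed) gives 66 distinct complete orderings.

66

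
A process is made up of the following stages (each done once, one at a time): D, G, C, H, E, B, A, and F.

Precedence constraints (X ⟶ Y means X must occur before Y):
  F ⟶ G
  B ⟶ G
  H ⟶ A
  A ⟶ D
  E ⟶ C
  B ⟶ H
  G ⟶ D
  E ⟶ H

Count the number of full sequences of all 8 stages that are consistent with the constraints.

155

The stages with no prerequisites are E, B, F; any of them can be placed first.
Systematically extending each partial ordering one stage at a time and counting, there are 155 complete orderings.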